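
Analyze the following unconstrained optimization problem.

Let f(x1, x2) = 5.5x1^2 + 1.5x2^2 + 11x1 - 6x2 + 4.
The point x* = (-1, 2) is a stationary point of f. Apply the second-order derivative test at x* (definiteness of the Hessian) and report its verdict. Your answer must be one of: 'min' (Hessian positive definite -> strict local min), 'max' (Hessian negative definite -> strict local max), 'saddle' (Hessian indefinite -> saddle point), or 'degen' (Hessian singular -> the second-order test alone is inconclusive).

Compute the Hessian H = grad^2 f:
  H = [[11, 0], [0, 3]]
Verify stationarity: grad f(x*) = H x* + g = (0, 0).
Eigenvalues of H: 3, 11.
Both eigenvalues > 0, so H is positive definite -> x* is a strict local min.

min


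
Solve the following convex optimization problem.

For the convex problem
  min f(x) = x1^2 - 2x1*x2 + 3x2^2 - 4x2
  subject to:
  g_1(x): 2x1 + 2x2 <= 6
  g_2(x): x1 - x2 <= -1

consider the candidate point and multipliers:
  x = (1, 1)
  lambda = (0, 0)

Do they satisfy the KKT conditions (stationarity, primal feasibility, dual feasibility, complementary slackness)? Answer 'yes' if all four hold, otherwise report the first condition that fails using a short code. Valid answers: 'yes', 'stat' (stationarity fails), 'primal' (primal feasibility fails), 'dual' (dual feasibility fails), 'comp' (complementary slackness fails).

Gradient of f: grad f(x) = Q x + c = (0, 0)
Constraint values g_i(x) = a_i^T x - b_i:
  g_1((1, 1)) = -2
  g_2((1, 1)) = 1
Stationarity residual: grad f(x) + sum_i lambda_i a_i = (0, 0)
  -> stationarity OK
Primal feasibility (all g_i <= 0): FAILS
Dual feasibility (all lambda_i >= 0): OK
Complementary slackness (lambda_i * g_i(x) = 0 for all i): OK

Verdict: the first failing condition is primal_feasibility -> primal.

primal


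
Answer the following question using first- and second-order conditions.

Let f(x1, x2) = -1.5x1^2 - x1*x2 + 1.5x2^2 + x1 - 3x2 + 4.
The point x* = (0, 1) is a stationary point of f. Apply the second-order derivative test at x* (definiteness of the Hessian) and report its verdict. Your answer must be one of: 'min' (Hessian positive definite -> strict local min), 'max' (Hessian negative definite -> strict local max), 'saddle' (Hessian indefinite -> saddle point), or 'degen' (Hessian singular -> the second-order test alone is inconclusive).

Compute the Hessian H = grad^2 f:
  H = [[-3, -1], [-1, 3]]
Verify stationarity: grad f(x*) = H x* + g = (0, 0).
Eigenvalues of H: -3.1623, 3.1623.
Eigenvalues have mixed signs, so H is indefinite -> x* is a saddle point.

saddle


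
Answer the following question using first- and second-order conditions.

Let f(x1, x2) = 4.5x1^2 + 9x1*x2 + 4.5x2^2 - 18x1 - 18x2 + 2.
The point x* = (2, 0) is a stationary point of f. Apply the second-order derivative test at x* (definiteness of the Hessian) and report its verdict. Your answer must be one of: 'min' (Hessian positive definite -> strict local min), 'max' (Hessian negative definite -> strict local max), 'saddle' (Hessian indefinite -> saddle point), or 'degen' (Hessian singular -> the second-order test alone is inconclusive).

Compute the Hessian H = grad^2 f:
  H = [[9, 9], [9, 9]]
Verify stationarity: grad f(x*) = H x* + g = (0, 0).
Eigenvalues of H: 0, 18.
H has a zero eigenvalue (singular; positive semidefinite but not definite), so H is neither positive definite, negative definite, nor indefinite. The second-order test alone is inconclusive -> degen.
(Indeed, f is constant along the null direction of H through x*, so x* is not a strict local extremum.)

degen


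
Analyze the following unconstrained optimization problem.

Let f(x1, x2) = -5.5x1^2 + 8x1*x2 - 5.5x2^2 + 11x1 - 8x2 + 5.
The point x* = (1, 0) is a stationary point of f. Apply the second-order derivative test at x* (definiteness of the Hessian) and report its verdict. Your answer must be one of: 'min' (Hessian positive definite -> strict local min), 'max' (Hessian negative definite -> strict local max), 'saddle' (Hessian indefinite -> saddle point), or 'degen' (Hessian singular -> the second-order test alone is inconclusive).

Compute the Hessian H = grad^2 f:
  H = [[-11, 8], [8, -11]]
Verify stationarity: grad f(x*) = H x* + g = (0, 0).
Eigenvalues of H: -19, -3.
Both eigenvalues < 0, so H is negative definite -> x* is a strict local max.

max


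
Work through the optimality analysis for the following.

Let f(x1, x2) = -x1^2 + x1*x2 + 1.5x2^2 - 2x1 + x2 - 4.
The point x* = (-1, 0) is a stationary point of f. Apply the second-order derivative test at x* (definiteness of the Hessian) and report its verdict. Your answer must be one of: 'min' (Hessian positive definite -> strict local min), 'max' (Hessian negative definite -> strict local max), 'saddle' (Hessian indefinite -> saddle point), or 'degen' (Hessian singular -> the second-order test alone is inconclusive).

Compute the Hessian H = grad^2 f:
  H = [[-2, 1], [1, 3]]
Verify stationarity: grad f(x*) = H x* + g = (0, 0).
Eigenvalues of H: -2.1926, 3.1926.
Eigenvalues have mixed signs, so H is indefinite -> x* is a saddle point.

saddle


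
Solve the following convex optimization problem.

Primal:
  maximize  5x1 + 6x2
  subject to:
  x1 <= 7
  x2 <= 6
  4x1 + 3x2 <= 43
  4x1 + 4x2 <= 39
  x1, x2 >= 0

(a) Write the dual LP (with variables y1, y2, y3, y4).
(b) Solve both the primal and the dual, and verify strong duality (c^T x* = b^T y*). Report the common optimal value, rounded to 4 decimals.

The standard primal-dual pair for 'max c^T x s.t. A x <= b, x >= 0' is:
  Dual:  min b^T y  s.t.  A^T y >= c,  y >= 0.

So the dual LP is:
  minimize  7y1 + 6y2 + 43y3 + 39y4
  subject to:
    y1 + 4y3 + 4y4 >= 5
    y2 + 3y3 + 4y4 >= 6
    y1, y2, y3, y4 >= 0

Solving the primal: x* = (3.75, 6).
  primal value c^T x* = 54.75.
Solving the dual: y* = (0, 1, 0, 1.25).
  dual value b^T y* = 54.75.
Strong duality: c^T x* = b^T y*. Confirmed.

54.75


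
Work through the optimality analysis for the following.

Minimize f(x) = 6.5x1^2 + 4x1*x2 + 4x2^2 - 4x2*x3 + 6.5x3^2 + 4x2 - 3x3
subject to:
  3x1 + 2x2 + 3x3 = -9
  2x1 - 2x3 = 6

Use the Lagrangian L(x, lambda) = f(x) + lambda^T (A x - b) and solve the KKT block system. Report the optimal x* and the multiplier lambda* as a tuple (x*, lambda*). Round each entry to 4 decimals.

Form the Lagrangian:
  L(x, lambda) = (1/2) x^T Q x + c^T x + lambda^T (A x - b)
Stationarity (grad_x L = 0): Q x + c + A^T lambda = 0.
Primal feasibility: A x = b.

This gives the KKT block system:
  [ Q   A^T ] [ x     ]   [-c ]
  [ A    0  ] [ lambda ] = [ b ]

Solving the linear system:
  x*      = (0.9184, -2.7551, -2.0816)
  lambda* = (3.0204, -4.9898)
  f(x*)   = 26.1735

x* = (0.9184, -2.7551, -2.0816), lambda* = (3.0204, -4.9898)


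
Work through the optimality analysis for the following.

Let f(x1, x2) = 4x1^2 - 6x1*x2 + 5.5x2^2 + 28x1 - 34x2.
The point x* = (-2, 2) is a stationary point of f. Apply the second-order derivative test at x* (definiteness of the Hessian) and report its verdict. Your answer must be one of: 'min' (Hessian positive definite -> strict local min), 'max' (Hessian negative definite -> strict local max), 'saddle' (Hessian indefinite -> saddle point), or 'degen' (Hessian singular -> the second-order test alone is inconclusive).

Compute the Hessian H = grad^2 f:
  H = [[8, -6], [-6, 11]]
Verify stationarity: grad f(x*) = H x* + g = (0, 0).
Eigenvalues of H: 3.3153, 15.6847.
Both eigenvalues > 0, so H is positive definite -> x* is a strict local min.

min


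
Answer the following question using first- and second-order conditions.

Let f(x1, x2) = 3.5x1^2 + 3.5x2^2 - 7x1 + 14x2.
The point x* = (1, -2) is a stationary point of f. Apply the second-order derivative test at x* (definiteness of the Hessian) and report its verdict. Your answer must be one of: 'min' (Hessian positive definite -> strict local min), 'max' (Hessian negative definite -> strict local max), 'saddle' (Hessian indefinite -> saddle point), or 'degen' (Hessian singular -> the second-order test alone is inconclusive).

Compute the Hessian H = grad^2 f:
  H = [[7, 0], [0, 7]]
Verify stationarity: grad f(x*) = H x* + g = (0, 0).
Eigenvalues of H: 7, 7.
Both eigenvalues > 0, so H is positive definite -> x* is a strict local min.

min


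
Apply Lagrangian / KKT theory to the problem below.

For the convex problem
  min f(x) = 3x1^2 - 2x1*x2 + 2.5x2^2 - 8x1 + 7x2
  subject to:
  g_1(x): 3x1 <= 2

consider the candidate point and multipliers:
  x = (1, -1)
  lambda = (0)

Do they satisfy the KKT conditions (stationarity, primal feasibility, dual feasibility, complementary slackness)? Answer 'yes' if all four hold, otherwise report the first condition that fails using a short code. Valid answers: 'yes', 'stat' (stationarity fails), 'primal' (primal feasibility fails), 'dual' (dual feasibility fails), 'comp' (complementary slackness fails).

Gradient of f: grad f(x) = Q x + c = (0, 0)
Constraint values g_i(x) = a_i^T x - b_i:
  g_1((1, -1)) = 1
Stationarity residual: grad f(x) + sum_i lambda_i a_i = (0, 0)
  -> stationarity OK
Primal feasibility (all g_i <= 0): FAILS
Dual feasibility (all lambda_i >= 0): OK
Complementary slackness (lambda_i * g_i(x) = 0 for all i): OK

Verdict: the first failing condition is primal_feasibility -> primal.

primal


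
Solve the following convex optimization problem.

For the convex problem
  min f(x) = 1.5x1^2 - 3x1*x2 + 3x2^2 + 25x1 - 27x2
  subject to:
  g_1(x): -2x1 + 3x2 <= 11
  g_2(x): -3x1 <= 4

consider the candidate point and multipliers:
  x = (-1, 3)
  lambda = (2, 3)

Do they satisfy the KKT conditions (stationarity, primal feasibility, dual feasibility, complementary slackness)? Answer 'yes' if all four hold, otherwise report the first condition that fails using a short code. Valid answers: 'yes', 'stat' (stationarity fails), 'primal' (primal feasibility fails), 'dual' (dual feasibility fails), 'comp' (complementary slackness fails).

Gradient of f: grad f(x) = Q x + c = (13, -6)
Constraint values g_i(x) = a_i^T x - b_i:
  g_1((-1, 3)) = 0
  g_2((-1, 3)) = -1
Stationarity residual: grad f(x) + sum_i lambda_i a_i = (0, 0)
  -> stationarity OK
Primal feasibility (all g_i <= 0): OK
Dual feasibility (all lambda_i >= 0): OK
Complementary slackness (lambda_i * g_i(x) = 0 for all i): FAILS

Verdict: the first failing condition is complementary_slackness -> comp.

comp


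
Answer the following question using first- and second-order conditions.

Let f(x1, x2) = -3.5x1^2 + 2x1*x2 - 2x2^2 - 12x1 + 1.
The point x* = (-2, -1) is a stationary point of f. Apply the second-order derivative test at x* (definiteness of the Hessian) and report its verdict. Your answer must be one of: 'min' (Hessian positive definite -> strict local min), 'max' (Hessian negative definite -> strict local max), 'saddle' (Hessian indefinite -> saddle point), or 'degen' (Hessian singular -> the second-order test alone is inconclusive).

Compute the Hessian H = grad^2 f:
  H = [[-7, 2], [2, -4]]
Verify stationarity: grad f(x*) = H x* + g = (0, 0).
Eigenvalues of H: -8, -3.
Both eigenvalues < 0, so H is negative definite -> x* is a strict local max.

max


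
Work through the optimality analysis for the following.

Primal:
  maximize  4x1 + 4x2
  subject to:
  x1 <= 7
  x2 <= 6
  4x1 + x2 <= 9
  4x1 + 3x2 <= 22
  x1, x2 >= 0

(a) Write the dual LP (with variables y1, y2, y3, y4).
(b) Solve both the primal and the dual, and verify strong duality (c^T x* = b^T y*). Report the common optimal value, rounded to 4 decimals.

The standard primal-dual pair for 'max c^T x s.t. A x <= b, x >= 0' is:
  Dual:  min b^T y  s.t.  A^T y >= c,  y >= 0.

So the dual LP is:
  minimize  7y1 + 6y2 + 9y3 + 22y4
  subject to:
    y1 + 4y3 + 4y4 >= 4
    y2 + y3 + 3y4 >= 4
    y1, y2, y3, y4 >= 0

Solving the primal: x* = (0.75, 6).
  primal value c^T x* = 27.
Solving the dual: y* = (0, 3, 1, 0).
  dual value b^T y* = 27.
Strong duality: c^T x* = b^T y*. Confirmed.

27


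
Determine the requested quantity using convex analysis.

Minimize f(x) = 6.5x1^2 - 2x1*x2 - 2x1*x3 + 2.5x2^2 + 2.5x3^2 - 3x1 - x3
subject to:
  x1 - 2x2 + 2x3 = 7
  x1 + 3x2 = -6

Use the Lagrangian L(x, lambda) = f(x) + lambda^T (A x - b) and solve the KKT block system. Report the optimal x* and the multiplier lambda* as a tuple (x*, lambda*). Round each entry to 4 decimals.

Form the Lagrangian:
  L(x, lambda) = (1/2) x^T Q x + c^T x + lambda^T (A x - b)
Stationarity (grad_x L = 0): Q x + c + A^T lambda = 0.
Primal feasibility: A x = b.

This gives the KKT block system:
  [ Q   A^T ] [ x     ]   [-c ]
  [ A    0  ] [ lambda ] = [ b ]

Solving the linear system:
  x*      = (0.1882, -2.0627, 1.3431)
  lambda* = (-2.6697, 1.7836)
  f(x*)   = 13.7407

x* = (0.1882, -2.0627, 1.3431), lambda* = (-2.6697, 1.7836)


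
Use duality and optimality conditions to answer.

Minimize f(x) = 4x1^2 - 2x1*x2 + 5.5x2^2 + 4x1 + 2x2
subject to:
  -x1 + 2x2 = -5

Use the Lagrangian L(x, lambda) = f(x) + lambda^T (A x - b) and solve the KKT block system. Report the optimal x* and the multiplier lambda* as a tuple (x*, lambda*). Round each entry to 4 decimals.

Form the Lagrangian:
  L(x, lambda) = (1/2) x^T Q x + c^T x + lambda^T (A x - b)
Stationarity (grad_x L = 0): Q x + c + A^T lambda = 0.
Primal feasibility: A x = b.

This gives the KKT block system:
  [ Q   A^T ] [ x     ]   [-c ]
  [ A    0  ] [ lambda ] = [ b ]

Solving the linear system:
  x*      = (0.4286, -2.2857)
  lambda* = (12)
  f(x*)   = 28.5714

x* = (0.4286, -2.2857), lambda* = (12)


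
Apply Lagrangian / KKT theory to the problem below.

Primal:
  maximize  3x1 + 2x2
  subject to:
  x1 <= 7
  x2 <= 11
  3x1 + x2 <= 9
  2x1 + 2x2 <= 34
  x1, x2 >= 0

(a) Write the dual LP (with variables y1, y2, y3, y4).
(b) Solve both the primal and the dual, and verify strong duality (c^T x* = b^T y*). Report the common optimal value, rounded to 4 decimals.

The standard primal-dual pair for 'max c^T x s.t. A x <= b, x >= 0' is:
  Dual:  min b^T y  s.t.  A^T y >= c,  y >= 0.

So the dual LP is:
  minimize  7y1 + 11y2 + 9y3 + 34y4
  subject to:
    y1 + 3y3 + 2y4 >= 3
    y2 + y3 + 2y4 >= 2
    y1, y2, y3, y4 >= 0

Solving the primal: x* = (0, 9).
  primal value c^T x* = 18.
Solving the dual: y* = (0, 0, 2, 0).
  dual value b^T y* = 18.
Strong duality: c^T x* = b^T y*. Confirmed.

18


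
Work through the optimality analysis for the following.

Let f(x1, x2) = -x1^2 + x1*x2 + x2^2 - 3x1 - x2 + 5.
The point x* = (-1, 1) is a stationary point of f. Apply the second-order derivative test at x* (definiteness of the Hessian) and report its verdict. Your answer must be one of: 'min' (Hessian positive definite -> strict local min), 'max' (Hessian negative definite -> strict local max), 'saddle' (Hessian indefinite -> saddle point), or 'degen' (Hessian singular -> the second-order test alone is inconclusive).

Compute the Hessian H = grad^2 f:
  H = [[-2, 1], [1, 2]]
Verify stationarity: grad f(x*) = H x* + g = (0, 0).
Eigenvalues of H: -2.2361, 2.2361.
Eigenvalues have mixed signs, so H is indefinite -> x* is a saddle point.

saddle


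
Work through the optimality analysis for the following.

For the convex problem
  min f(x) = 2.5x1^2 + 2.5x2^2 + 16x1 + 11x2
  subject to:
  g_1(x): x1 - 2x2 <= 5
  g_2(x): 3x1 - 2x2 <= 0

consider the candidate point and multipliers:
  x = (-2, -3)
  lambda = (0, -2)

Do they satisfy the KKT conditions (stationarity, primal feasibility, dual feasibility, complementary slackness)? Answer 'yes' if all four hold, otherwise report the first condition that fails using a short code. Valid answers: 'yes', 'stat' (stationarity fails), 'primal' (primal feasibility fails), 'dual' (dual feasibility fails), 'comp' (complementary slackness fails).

Gradient of f: grad f(x) = Q x + c = (6, -4)
Constraint values g_i(x) = a_i^T x - b_i:
  g_1((-2, -3)) = -1
  g_2((-2, -3)) = 0
Stationarity residual: grad f(x) + sum_i lambda_i a_i = (0, 0)
  -> stationarity OK
Primal feasibility (all g_i <= 0): OK
Dual feasibility (all lambda_i >= 0): FAILS
Complementary slackness (lambda_i * g_i(x) = 0 for all i): OK

Verdict: the first failing condition is dual_feasibility -> dual.

dual


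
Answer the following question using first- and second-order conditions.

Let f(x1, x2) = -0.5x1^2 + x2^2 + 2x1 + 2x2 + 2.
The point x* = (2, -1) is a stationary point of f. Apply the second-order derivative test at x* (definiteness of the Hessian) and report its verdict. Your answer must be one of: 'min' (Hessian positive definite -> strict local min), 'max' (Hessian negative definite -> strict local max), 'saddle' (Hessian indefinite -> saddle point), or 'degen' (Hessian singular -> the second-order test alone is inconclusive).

Compute the Hessian H = grad^2 f:
  H = [[-1, 0], [0, 2]]
Verify stationarity: grad f(x*) = H x* + g = (0, 0).
Eigenvalues of H: -1, 2.
Eigenvalues have mixed signs, so H is indefinite -> x* is a saddle point.

saddle


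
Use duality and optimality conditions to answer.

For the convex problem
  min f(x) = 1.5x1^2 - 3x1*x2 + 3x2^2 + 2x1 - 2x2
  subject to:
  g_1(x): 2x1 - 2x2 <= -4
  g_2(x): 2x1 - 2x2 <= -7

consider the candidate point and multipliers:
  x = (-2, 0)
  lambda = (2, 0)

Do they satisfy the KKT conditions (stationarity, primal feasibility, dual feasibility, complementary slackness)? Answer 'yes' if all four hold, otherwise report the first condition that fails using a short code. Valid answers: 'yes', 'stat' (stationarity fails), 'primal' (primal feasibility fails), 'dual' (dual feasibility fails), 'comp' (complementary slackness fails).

Gradient of f: grad f(x) = Q x + c = (-4, 4)
Constraint values g_i(x) = a_i^T x - b_i:
  g_1((-2, 0)) = 0
  g_2((-2, 0)) = 3
Stationarity residual: grad f(x) + sum_i lambda_i a_i = (0, 0)
  -> stationarity OK
Primal feasibility (all g_i <= 0): FAILS
Dual feasibility (all lambda_i >= 0): OK
Complementary slackness (lambda_i * g_i(x) = 0 for all i): OK

Verdict: the first failing condition is primal_feasibility -> primal.

primal


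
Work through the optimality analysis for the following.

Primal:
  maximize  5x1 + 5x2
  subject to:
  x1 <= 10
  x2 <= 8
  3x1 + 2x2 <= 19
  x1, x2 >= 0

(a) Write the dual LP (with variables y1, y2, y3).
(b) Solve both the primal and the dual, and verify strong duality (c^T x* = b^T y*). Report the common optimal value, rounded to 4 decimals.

The standard primal-dual pair for 'max c^T x s.t. A x <= b, x >= 0' is:
  Dual:  min b^T y  s.t.  A^T y >= c,  y >= 0.

So the dual LP is:
  minimize  10y1 + 8y2 + 19y3
  subject to:
    y1 + 3y3 >= 5
    y2 + 2y3 >= 5
    y1, y2, y3 >= 0

Solving the primal: x* = (1, 8).
  primal value c^T x* = 45.
Solving the dual: y* = (0, 1.6667, 1.6667).
  dual value b^T y* = 45.
Strong duality: c^T x* = b^T y*. Confirmed.

45


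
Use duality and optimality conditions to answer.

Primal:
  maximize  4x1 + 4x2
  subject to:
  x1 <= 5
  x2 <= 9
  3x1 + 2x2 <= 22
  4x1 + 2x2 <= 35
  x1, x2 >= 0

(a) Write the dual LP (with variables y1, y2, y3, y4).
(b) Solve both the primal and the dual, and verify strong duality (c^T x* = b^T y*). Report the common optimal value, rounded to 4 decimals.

The standard primal-dual pair for 'max c^T x s.t. A x <= b, x >= 0' is:
  Dual:  min b^T y  s.t.  A^T y >= c,  y >= 0.

So the dual LP is:
  minimize  5y1 + 9y2 + 22y3 + 35y4
  subject to:
    y1 + 3y3 + 4y4 >= 4
    y2 + 2y3 + 2y4 >= 4
    y1, y2, y3, y4 >= 0

Solving the primal: x* = (1.3333, 9).
  primal value c^T x* = 41.3333.
Solving the dual: y* = (0, 1.3333, 1.3333, 0).
  dual value b^T y* = 41.3333.
Strong duality: c^T x* = b^T y*. Confirmed.

41.3333


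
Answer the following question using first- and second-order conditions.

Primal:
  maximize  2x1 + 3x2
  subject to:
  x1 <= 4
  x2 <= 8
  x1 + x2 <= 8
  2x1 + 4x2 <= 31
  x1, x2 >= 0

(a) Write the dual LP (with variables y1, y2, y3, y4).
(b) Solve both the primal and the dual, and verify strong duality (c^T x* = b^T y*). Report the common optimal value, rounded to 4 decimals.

The standard primal-dual pair for 'max c^T x s.t. A x <= b, x >= 0' is:
  Dual:  min b^T y  s.t.  A^T y >= c,  y >= 0.

So the dual LP is:
  minimize  4y1 + 8y2 + 8y3 + 31y4
  subject to:
    y1 + y3 + 2y4 >= 2
    y2 + y3 + 4y4 >= 3
    y1, y2, y3, y4 >= 0

Solving the primal: x* = (0.5, 7.5).
  primal value c^T x* = 23.5.
Solving the dual: y* = (0, 0, 1, 0.5).
  dual value b^T y* = 23.5.
Strong duality: c^T x* = b^T y*. Confirmed.

23.5


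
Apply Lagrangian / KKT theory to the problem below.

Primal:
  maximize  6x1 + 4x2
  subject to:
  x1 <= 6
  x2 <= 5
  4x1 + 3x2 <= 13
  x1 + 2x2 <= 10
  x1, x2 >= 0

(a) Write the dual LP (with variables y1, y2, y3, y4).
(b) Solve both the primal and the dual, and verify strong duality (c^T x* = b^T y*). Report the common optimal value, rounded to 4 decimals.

The standard primal-dual pair for 'max c^T x s.t. A x <= b, x >= 0' is:
  Dual:  min b^T y  s.t.  A^T y >= c,  y >= 0.

So the dual LP is:
  minimize  6y1 + 5y2 + 13y3 + 10y4
  subject to:
    y1 + 4y3 + y4 >= 6
    y2 + 3y3 + 2y4 >= 4
    y1, y2, y3, y4 >= 0

Solving the primal: x* = (3.25, 0).
  primal value c^T x* = 19.5.
Solving the dual: y* = (0, 0, 1.5, 0).
  dual value b^T y* = 19.5.
Strong duality: c^T x* = b^T y*. Confirmed.

19.5


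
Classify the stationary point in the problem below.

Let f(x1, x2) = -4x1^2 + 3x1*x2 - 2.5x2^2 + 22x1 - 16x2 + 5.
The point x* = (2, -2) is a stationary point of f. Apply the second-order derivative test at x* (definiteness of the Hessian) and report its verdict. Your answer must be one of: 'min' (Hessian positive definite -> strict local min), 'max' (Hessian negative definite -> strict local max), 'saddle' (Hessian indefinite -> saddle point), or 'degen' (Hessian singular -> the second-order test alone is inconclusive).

Compute the Hessian H = grad^2 f:
  H = [[-8, 3], [3, -5]]
Verify stationarity: grad f(x*) = H x* + g = (0, 0).
Eigenvalues of H: -9.8541, -3.1459.
Both eigenvalues < 0, so H is negative definite -> x* is a strict local max.

max


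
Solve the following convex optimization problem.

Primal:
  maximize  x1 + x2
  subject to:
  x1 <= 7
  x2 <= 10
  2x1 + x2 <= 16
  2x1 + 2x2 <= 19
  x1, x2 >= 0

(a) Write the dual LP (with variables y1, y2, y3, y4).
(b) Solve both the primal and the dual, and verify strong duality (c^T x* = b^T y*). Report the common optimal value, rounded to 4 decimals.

The standard primal-dual pair for 'max c^T x s.t. A x <= b, x >= 0' is:
  Dual:  min b^T y  s.t.  A^T y >= c,  y >= 0.

So the dual LP is:
  minimize  7y1 + 10y2 + 16y3 + 19y4
  subject to:
    y1 + 2y3 + 2y4 >= 1
    y2 + y3 + 2y4 >= 1
    y1, y2, y3, y4 >= 0

Solving the primal: x* = (6.5, 3).
  primal value c^T x* = 9.5.
Solving the dual: y* = (0, 0, 0, 0.5).
  dual value b^T y* = 9.5.
Strong duality: c^T x* = b^T y*. Confirmed.

9.5


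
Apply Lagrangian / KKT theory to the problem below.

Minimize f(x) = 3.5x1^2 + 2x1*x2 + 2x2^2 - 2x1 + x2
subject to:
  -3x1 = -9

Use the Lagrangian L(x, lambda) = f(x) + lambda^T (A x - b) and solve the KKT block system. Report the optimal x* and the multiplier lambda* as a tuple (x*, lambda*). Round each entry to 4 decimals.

Form the Lagrangian:
  L(x, lambda) = (1/2) x^T Q x + c^T x + lambda^T (A x - b)
Stationarity (grad_x L = 0): Q x + c + A^T lambda = 0.
Primal feasibility: A x = b.

This gives the KKT block system:
  [ Q   A^T ] [ x     ]   [-c ]
  [ A    0  ] [ lambda ] = [ b ]

Solving the linear system:
  x*      = (3, -1.75)
  lambda* = (5.1667)
  f(x*)   = 19.375

x* = (3, -1.75), lambda* = (5.1667)


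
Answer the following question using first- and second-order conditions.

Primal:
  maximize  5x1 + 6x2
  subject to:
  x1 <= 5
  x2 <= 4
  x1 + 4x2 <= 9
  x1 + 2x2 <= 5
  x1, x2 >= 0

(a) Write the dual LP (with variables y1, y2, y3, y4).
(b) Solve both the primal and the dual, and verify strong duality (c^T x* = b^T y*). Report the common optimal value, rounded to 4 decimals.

The standard primal-dual pair for 'max c^T x s.t. A x <= b, x >= 0' is:
  Dual:  min b^T y  s.t.  A^T y >= c,  y >= 0.

So the dual LP is:
  minimize  5y1 + 4y2 + 9y3 + 5y4
  subject to:
    y1 + y3 + y4 >= 5
    y2 + 4y3 + 2y4 >= 6
    y1, y2, y3, y4 >= 0

Solving the primal: x* = (5, 0).
  primal value c^T x* = 25.
Solving the dual: y* = (2, 0, 0, 3).
  dual value b^T y* = 25.
Strong duality: c^T x* = b^T y*. Confirmed.

25


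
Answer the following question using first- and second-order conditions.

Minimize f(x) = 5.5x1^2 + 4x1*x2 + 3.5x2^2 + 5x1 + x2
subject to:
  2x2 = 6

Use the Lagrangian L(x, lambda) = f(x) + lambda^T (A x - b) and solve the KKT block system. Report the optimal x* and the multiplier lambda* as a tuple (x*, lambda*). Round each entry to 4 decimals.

Form the Lagrangian:
  L(x, lambda) = (1/2) x^T Q x + c^T x + lambda^T (A x - b)
Stationarity (grad_x L = 0): Q x + c + A^T lambda = 0.
Primal feasibility: A x = b.

This gives the KKT block system:
  [ Q   A^T ] [ x     ]   [-c ]
  [ A    0  ] [ lambda ] = [ b ]

Solving the linear system:
  x*      = (-1.5455, 3)
  lambda* = (-7.9091)
  f(x*)   = 21.3636

x* = (-1.5455, 3), lambda* = (-7.9091)


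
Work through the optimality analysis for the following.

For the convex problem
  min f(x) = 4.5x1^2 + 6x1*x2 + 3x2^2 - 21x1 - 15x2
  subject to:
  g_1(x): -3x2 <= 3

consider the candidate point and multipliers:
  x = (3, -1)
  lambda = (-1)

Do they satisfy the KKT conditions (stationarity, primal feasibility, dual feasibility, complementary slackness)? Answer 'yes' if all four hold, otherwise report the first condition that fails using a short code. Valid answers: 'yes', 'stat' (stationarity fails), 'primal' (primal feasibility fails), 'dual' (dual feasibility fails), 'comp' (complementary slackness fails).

Gradient of f: grad f(x) = Q x + c = (0, -3)
Constraint values g_i(x) = a_i^T x - b_i:
  g_1((3, -1)) = 0
Stationarity residual: grad f(x) + sum_i lambda_i a_i = (0, 0)
  -> stationarity OK
Primal feasibility (all g_i <= 0): OK
Dual feasibility (all lambda_i >= 0): FAILS
Complementary slackness (lambda_i * g_i(x) = 0 for all i): OK

Verdict: the first failing condition is dual_feasibility -> dual.

dual


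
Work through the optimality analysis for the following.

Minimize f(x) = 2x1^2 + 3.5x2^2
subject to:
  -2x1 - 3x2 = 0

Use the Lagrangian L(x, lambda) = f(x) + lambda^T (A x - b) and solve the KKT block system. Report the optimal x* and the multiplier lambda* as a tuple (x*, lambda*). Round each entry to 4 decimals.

Form the Lagrangian:
  L(x, lambda) = (1/2) x^T Q x + c^T x + lambda^T (A x - b)
Stationarity (grad_x L = 0): Q x + c + A^T lambda = 0.
Primal feasibility: A x = b.

This gives the KKT block system:
  [ Q   A^T ] [ x     ]   [-c ]
  [ A    0  ] [ lambda ] = [ b ]

Solving the linear system:
  x*      = (0, 0)
  lambda* = (0)
  f(x*)   = 0

x* = (0, 0), lambda* = (0)


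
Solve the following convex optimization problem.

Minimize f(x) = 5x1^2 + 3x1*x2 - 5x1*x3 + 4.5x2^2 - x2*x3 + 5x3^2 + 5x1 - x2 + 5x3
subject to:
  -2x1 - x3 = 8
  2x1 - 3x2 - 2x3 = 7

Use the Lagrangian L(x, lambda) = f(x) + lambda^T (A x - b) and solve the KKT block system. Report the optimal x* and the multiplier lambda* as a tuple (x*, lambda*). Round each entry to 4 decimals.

Form the Lagrangian:
  L(x, lambda) = (1/2) x^T Q x + c^T x + lambda^T (A x - b)
Stationarity (grad_x L = 0): Q x + c + A^T lambda = 0.
Primal feasibility: A x = b.

This gives the KKT block system:
  [ Q   A^T ] [ x     ]   [-c ]
  [ A    0  ] [ lambda ] = [ b ]

Solving the linear system:
  x*      = (-2.2063, -1.4127, -3.5873)
  lambda* = (-7.2646, -5.582)
  f(x*)   = 34.8175

x* = (-2.2063, -1.4127, -3.5873), lambda* = (-7.2646, -5.582)


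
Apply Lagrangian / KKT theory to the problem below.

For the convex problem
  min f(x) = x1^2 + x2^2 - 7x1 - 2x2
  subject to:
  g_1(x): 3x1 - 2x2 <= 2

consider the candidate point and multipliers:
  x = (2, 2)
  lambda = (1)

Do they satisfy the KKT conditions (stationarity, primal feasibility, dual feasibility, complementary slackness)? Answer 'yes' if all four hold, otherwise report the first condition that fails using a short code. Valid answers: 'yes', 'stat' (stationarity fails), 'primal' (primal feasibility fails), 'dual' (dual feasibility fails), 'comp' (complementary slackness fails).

Gradient of f: grad f(x) = Q x + c = (-3, 2)
Constraint values g_i(x) = a_i^T x - b_i:
  g_1((2, 2)) = 0
Stationarity residual: grad f(x) + sum_i lambda_i a_i = (0, 0)
  -> stationarity OK
Primal feasibility (all g_i <= 0): OK
Dual feasibility (all lambda_i >= 0): OK
Complementary slackness (lambda_i * g_i(x) = 0 for all i): OK

Verdict: yes, KKT holds.

yes


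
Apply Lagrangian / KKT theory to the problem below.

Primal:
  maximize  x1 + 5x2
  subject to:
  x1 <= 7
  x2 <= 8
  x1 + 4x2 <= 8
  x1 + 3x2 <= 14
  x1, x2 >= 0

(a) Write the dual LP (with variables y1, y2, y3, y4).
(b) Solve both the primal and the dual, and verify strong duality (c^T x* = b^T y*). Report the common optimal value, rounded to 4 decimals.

The standard primal-dual pair for 'max c^T x s.t. A x <= b, x >= 0' is:
  Dual:  min b^T y  s.t.  A^T y >= c,  y >= 0.

So the dual LP is:
  minimize  7y1 + 8y2 + 8y3 + 14y4
  subject to:
    y1 + y3 + y4 >= 1
    y2 + 4y3 + 3y4 >= 5
    y1, y2, y3, y4 >= 0

Solving the primal: x* = (0, 2).
  primal value c^T x* = 10.
Solving the dual: y* = (0, 0, 1.25, 0).
  dual value b^T y* = 10.
Strong duality: c^T x* = b^T y*. Confirmed.

10


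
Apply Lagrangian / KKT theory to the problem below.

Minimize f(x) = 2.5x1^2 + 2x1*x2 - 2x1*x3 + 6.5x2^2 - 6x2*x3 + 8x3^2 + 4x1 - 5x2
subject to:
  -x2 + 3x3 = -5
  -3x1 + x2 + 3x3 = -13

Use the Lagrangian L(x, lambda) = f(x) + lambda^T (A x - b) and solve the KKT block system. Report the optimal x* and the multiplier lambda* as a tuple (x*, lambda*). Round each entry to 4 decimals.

Form the Lagrangian:
  L(x, lambda) = (1/2) x^T Q x + c^T x + lambda^T (A x - b)
Stationarity (grad_x L = 0): Q x + c + A^T lambda = 0.
Primal feasibility: A x = b.

This gives the KKT block system:
  [ Q   A^T ] [ x     ]   [-c ]
  [ A    0  ] [ lambda ] = [ b ]

Solving the linear system:
  x*      = (2.0602, -0.9098, -1.9699)
  lambda* = (4.5865, 5.4737)
  f(x*)   = 53.4398

x* = (2.0602, -0.9098, -1.9699), lambda* = (4.5865, 5.4737)


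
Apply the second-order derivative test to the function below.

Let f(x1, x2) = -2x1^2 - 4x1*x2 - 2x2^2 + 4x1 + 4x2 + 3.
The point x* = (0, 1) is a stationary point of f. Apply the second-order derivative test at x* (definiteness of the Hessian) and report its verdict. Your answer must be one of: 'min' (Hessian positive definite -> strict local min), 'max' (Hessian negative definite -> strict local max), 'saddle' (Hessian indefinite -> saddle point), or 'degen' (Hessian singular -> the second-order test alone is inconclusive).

Compute the Hessian H = grad^2 f:
  H = [[-4, -4], [-4, -4]]
Verify stationarity: grad f(x*) = H x* + g = (0, 0).
Eigenvalues of H: -8, 0.
H has a zero eigenvalue (singular; negative semidefinite but not definite), so H is neither positive definite, negative definite, nor indefinite. The second-order test alone is inconclusive -> degen.
(Indeed, f is constant along the null direction of H through x*, so x* is not a strict local extremum.)

degen


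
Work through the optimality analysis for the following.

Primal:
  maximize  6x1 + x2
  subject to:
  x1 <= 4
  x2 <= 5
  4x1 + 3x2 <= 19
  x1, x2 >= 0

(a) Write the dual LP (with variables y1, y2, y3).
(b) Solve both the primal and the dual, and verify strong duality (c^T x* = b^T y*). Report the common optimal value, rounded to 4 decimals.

The standard primal-dual pair for 'max c^T x s.t. A x <= b, x >= 0' is:
  Dual:  min b^T y  s.t.  A^T y >= c,  y >= 0.

So the dual LP is:
  minimize  4y1 + 5y2 + 19y3
  subject to:
    y1 + 4y3 >= 6
    y2 + 3y3 >= 1
    y1, y2, y3 >= 0

Solving the primal: x* = (4, 1).
  primal value c^T x* = 25.
Solving the dual: y* = (4.6667, 0, 0.3333).
  dual value b^T y* = 25.
Strong duality: c^T x* = b^T y*. Confirmed.

25


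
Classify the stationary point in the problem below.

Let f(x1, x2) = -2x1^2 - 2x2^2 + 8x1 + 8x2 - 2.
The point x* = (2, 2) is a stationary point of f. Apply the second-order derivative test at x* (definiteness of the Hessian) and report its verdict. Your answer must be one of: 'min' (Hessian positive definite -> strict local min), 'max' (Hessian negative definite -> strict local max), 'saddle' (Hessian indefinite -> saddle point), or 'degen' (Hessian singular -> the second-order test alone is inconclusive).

Compute the Hessian H = grad^2 f:
  H = [[-4, 0], [0, -4]]
Verify stationarity: grad f(x*) = H x* + g = (0, 0).
Eigenvalues of H: -4, -4.
Both eigenvalues < 0, so H is negative definite -> x* is a strict local max.

max


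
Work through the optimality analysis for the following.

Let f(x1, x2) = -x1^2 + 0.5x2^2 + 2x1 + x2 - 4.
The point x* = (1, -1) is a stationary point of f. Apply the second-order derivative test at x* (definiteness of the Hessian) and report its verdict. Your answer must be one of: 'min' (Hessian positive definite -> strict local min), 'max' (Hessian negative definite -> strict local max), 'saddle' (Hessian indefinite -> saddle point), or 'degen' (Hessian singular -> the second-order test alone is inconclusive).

Compute the Hessian H = grad^2 f:
  H = [[-2, 0], [0, 1]]
Verify stationarity: grad f(x*) = H x* + g = (0, 0).
Eigenvalues of H: -2, 1.
Eigenvalues have mixed signs, so H is indefinite -> x* is a saddle point.

saddle


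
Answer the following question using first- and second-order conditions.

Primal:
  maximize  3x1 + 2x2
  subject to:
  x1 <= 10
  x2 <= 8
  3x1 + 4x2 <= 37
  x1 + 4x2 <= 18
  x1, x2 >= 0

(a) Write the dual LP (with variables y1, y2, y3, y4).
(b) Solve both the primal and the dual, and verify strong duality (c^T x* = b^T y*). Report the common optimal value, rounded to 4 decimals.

The standard primal-dual pair for 'max c^T x s.t. A x <= b, x >= 0' is:
  Dual:  min b^T y  s.t.  A^T y >= c,  y >= 0.

So the dual LP is:
  minimize  10y1 + 8y2 + 37y3 + 18y4
  subject to:
    y1 + 3y3 + y4 >= 3
    y2 + 4y3 + 4y4 >= 2
    y1, y2, y3, y4 >= 0

Solving the primal: x* = (10, 1.75).
  primal value c^T x* = 33.5.
Solving the dual: y* = (1.5, 0, 0.5, 0).
  dual value b^T y* = 33.5.
Strong duality: c^T x* = b^T y*. Confirmed.

33.5


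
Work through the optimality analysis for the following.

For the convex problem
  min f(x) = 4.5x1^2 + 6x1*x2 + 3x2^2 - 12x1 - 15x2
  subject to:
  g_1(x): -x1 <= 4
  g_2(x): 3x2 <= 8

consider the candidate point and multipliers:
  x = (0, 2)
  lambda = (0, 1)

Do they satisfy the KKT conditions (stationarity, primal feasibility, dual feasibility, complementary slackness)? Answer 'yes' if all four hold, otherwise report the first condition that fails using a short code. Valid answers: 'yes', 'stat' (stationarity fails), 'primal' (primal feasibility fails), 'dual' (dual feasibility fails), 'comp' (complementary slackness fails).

Gradient of f: grad f(x) = Q x + c = (0, -3)
Constraint values g_i(x) = a_i^T x - b_i:
  g_1((0, 2)) = -4
  g_2((0, 2)) = -2
Stationarity residual: grad f(x) + sum_i lambda_i a_i = (0, 0)
  -> stationarity OK
Primal feasibility (all g_i <= 0): OK
Dual feasibility (all lambda_i >= 0): OK
Complementary slackness (lambda_i * g_i(x) = 0 for all i): FAILS

Verdict: the first failing condition is complementary_slackness -> comp.

comp


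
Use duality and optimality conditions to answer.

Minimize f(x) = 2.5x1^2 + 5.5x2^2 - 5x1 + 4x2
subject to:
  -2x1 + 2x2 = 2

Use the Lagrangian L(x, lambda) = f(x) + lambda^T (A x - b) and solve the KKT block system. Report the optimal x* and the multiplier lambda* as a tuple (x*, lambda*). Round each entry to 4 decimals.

Form the Lagrangian:
  L(x, lambda) = (1/2) x^T Q x + c^T x + lambda^T (A x - b)
Stationarity (grad_x L = 0): Q x + c + A^T lambda = 0.
Primal feasibility: A x = b.

This gives the KKT block system:
  [ Q   A^T ] [ x     ]   [-c ]
  [ A    0  ] [ lambda ] = [ b ]

Solving the linear system:
  x*      = (-0.625, 0.375)
  lambda* = (-4.0625)
  f(x*)   = 6.375

x* = (-0.625, 0.375), lambda* = (-4.0625)


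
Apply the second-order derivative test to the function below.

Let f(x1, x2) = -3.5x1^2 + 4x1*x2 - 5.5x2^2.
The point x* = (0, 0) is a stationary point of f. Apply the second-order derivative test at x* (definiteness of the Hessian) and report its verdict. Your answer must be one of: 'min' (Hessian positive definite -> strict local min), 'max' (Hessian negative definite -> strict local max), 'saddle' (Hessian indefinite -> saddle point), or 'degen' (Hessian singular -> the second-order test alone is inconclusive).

Compute the Hessian H = grad^2 f:
  H = [[-7, 4], [4, -11]]
Verify stationarity: grad f(x*) = H x* + g = (0, 0).
Eigenvalues of H: -13.4721, -4.5279.
Both eigenvalues < 0, so H is negative definite -> x* is a strict local max.

max


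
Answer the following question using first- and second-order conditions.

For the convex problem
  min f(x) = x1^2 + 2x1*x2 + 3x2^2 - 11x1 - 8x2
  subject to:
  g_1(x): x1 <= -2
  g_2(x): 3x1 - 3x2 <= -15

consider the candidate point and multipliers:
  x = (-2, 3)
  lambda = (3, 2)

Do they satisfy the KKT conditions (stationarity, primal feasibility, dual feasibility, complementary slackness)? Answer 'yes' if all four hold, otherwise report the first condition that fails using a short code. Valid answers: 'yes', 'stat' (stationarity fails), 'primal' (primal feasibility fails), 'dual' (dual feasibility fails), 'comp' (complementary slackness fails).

Gradient of f: grad f(x) = Q x + c = (-9, 6)
Constraint values g_i(x) = a_i^T x - b_i:
  g_1((-2, 3)) = 0
  g_2((-2, 3)) = 0
Stationarity residual: grad f(x) + sum_i lambda_i a_i = (0, 0)
  -> stationarity OK
Primal feasibility (all g_i <= 0): OK
Dual feasibility (all lambda_i >= 0): OK
Complementary slackness (lambda_i * g_i(x) = 0 for all i): OK

Verdict: yes, KKT holds.

yes


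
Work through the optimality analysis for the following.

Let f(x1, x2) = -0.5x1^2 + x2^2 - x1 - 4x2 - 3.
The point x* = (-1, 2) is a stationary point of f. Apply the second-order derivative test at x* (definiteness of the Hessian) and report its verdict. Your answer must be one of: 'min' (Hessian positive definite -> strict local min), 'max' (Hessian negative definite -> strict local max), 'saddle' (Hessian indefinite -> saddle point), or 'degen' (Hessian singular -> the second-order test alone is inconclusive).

Compute the Hessian H = grad^2 f:
  H = [[-1, 0], [0, 2]]
Verify stationarity: grad f(x*) = H x* + g = (0, 0).
Eigenvalues of H: -1, 2.
Eigenvalues have mixed signs, so H is indefinite -> x* is a saddle point.

saddle


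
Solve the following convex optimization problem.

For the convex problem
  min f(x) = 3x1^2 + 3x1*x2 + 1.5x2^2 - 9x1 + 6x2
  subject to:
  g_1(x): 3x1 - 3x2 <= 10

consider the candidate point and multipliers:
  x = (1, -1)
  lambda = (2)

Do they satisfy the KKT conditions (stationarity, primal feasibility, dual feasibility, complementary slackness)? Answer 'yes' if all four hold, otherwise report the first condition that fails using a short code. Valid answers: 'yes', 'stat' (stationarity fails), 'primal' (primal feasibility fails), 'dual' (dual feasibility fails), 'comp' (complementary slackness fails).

Gradient of f: grad f(x) = Q x + c = (-6, 6)
Constraint values g_i(x) = a_i^T x - b_i:
  g_1((1, -1)) = -4
Stationarity residual: grad f(x) + sum_i lambda_i a_i = (0, 0)
  -> stationarity OK
Primal feasibility (all g_i <= 0): OK
Dual feasibility (all lambda_i >= 0): OK
Complementary slackness (lambda_i * g_i(x) = 0 for all i): FAILS

Verdict: the first failing condition is complementary_slackness -> comp.

comp


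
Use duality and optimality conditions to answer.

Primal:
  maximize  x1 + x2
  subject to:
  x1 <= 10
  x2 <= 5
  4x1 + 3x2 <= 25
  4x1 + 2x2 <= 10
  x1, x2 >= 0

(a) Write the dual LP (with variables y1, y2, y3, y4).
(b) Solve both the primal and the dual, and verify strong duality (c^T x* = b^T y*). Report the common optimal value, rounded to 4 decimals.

The standard primal-dual pair for 'max c^T x s.t. A x <= b, x >= 0' is:
  Dual:  min b^T y  s.t.  A^T y >= c,  y >= 0.

So the dual LP is:
  minimize  10y1 + 5y2 + 25y3 + 10y4
  subject to:
    y1 + 4y3 + 4y4 >= 1
    y2 + 3y3 + 2y4 >= 1
    y1, y2, y3, y4 >= 0

Solving the primal: x* = (0, 5).
  primal value c^T x* = 5.
Solving the dual: y* = (0, 0.5, 0, 0.25).
  dual value b^T y* = 5.
Strong duality: c^T x* = b^T y*. Confirmed.

5
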